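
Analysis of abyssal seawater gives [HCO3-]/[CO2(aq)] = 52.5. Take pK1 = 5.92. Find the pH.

From K1 = [H⁺][HCO3-]/[CO2(aq)]:  pH = pK1 + log₁₀([HCO3-]/[CO2(aq)])
log₁₀(52.5) = +1.720
pH = 5.92 + (+1.720) = 7.64

pH = 7.64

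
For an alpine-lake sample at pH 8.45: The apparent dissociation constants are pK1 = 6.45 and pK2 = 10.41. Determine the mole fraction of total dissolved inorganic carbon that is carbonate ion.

α₂ = 0.0107

α₂ = 1 / (1 + [H⁺]/K2 + [H⁺]²/(K1K2)) = 1 / (1 + 10^+1.96 + 10^-0.04)
   = 1 / (1 + 91.201 + 0.91201) = 1/93.113 = 0.01074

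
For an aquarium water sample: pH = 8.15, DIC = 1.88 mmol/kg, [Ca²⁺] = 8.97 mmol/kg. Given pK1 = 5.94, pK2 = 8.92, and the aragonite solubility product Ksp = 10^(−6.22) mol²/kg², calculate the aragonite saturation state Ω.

α₂ = 1 / (1 + [H⁺]/K2 + [H⁺]²/(K1K2)) = 1 / (1 + 10^+0.77 + 10^-1.44)
   = 1 / (1 + 5.8884 + 0.036308) = 1/6.9247 = 0.1444
[CO3²⁻] = α₂ × DIC = 0.1444 × 1.88 = 0.2715 mmol/kg
Ksp = 10^(−6.22) = 6.026×10^-7
Ω = [Ca²⁺][CO3²⁻]/Ksp = (8.97×10^-3)(2.715×10^-4) / 6.026×10^-7 = 4.04

Ω = 4.04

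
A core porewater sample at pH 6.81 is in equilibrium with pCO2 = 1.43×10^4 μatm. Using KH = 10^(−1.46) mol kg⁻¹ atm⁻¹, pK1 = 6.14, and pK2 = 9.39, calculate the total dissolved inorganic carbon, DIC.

DIC = 2.82 mmol/kg

[CO2*] = KH · pCO2 = 10^(−1.46) × 1.43×10^4×10^-6 = 4.958×10^-4 mol/kg
α₀ = 1/(1 + K1/[H⁺] + K1K2/[H⁺]²) = 1/(1 + 10^+0.67 + 10^-1.91) = 0.1758
DIC = [CO2*]/α₀ = 4.958×10^-4 / 0.1758 = 2.82 mmol/kg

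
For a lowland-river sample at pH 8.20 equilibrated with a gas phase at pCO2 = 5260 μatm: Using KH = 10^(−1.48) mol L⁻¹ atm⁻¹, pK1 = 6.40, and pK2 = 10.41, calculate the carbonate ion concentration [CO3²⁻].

[CO2*] = KH · pCO2 = 10^(−1.48) × 5260×10^-6 = 1.742×10^-4 mol/L
α₀ = 1/(1 + K1/[H⁺] + K1K2/[H⁺]²) = 1/(1 + 10^+1.80 + 10^-0.41) = 0.01551
DIC = [CO2*]/α₀ = 1.742×10^-4 / 0.01551 = 11.23 mmol/L
[CO3²⁻] = α₂·DIC; α₂ = 0.006033, so [CO3²⁻] = 0.006033 × 11.23 = 0.0678 mmol/L

[CO3²⁻] = 0.0678 mmol/L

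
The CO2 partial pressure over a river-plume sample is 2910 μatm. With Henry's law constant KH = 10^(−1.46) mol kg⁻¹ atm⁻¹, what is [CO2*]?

[CO2*] = 101 μmol/kg

KH = 10^(−1.46) = 3.467×10^-2 mol kg⁻¹ atm⁻¹
[CO2*] = KH · pCO2 = 3.467×10^-2 × 2910×10^-6 atm = 1.01×10^-4 mol/kg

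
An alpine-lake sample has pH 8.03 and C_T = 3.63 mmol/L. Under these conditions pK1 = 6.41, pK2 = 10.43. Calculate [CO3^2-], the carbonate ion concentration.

α₂ = 1 / (1 + [H⁺]/K2 + [H⁺]²/(K1K2)) = 1 / (1 + 10^+2.40 + 10^+0.78)
   = 1 / (1 + 251.19 + 6.0256) = 1/258.21 = 0.003873
[CO3²⁻] = α₂ × DIC = 0.003873 × 3.63 = 0.0141 mmol/L = 14.1 μmol/L

[CO3²⁻] = 14.1 μmol/L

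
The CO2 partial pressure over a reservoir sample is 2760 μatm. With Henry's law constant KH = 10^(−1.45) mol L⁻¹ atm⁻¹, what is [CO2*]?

[CO2*] = 97.9 μmol/L

KH = 10^(−1.45) = 3.548×10^-2 mol L⁻¹ atm⁻¹
[CO2*] = KH · pCO2 = 3.548×10^-2 × 2760×10^-6 atm = 9.79×10^-5 mol/L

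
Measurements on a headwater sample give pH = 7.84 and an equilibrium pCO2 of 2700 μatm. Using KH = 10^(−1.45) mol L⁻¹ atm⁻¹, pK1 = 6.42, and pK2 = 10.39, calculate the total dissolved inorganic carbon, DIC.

DIC = 2.62 mmol/L

[CO2*] = KH · pCO2 = 10^(−1.45) × 2700×10^-6 = 9.580×10^-5 mol/L
α₀ = 1/(1 + K1/[H⁺] + K1K2/[H⁺]²) = 1/(1 + 10^+1.42 + 10^-1.13) = 0.03653
DIC = [CO2*]/α₀ = 9.580×10^-5 / 0.03653 = 2.62 mmol/L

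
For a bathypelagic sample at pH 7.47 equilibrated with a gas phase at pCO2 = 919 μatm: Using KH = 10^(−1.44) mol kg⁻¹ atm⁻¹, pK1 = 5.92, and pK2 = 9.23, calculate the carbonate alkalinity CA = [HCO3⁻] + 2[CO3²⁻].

[CO2*] = KH · pCO2 = 10^(−1.44) × 919×10^-6 = 3.337×10^-5 mol/kg
α₀ = 1/(1 + K1/[H⁺] + K1K2/[H⁺]²) = 1/(1 + 10^+1.55 + 10^-0.21) = 0.02696
DIC = [CO2*]/α₀ = 3.337×10^-5 / 0.02696 = 1.238 mmol/kg
CA = (α₁ + 2α₂)·DIC = (0.9564 + 2×0.01662) × 1.238 = 1.23 mmol/kg

CA = 1.23 mmol/kg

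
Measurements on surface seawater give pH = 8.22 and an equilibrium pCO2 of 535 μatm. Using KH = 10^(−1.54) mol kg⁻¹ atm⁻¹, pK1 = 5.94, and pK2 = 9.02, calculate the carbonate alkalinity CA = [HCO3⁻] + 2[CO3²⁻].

[CO2*] = KH · pCO2 = 10^(−1.54) × 535×10^-6 = 1.543×10^-5 mol/kg
α₀ = 1/(1 + K1/[H⁺] + K1K2/[H⁺]²) = 1/(1 + 10^+2.28 + 10^+1.48) = 0.004510
DIC = [CO2*]/α₀ = 1.543×10^-5 / 0.004510 = 3.421 mmol/kg
CA = (α₁ + 2α₂)·DIC = (0.8593 + 2×0.1362) × 3.421 = 3.87 mmol/kg

CA = 3.87 mmol/kg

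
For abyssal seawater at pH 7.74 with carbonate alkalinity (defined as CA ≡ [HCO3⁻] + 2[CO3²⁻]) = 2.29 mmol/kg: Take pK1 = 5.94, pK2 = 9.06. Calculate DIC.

DIC = 2.22 mmol/kg

CA = [HCO3⁻] + 2[CO3²⁻] = (α₁ + 2α₂)·DIC
At pH 7.74: [H⁺]/K1 = 10^-1.80 = 0.015849, K2/[H⁺] = 10^-1.32 = 0.047863
α₁ = 1/(1 + 0.015849 + 0.047863) = 1/1.0637 = 0.9401; α₂ = α₁·K2/[H⁺] = 0.04500
α₁ + 2α₂ = 1.0301
DIC = CA / (α₁ + 2α₂) = 2.29 / 1.0301 = 2.22 mmol/kg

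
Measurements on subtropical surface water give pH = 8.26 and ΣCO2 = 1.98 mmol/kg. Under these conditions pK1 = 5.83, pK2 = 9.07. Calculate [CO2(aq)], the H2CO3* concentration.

[CO2*] = 6.35 μmol/kg

α₀ = 1 / (1 + K1/[H⁺] + K1K2/[H⁺]²) = 1 / (1 + 10^+2.43 + 10^+1.62)
   = 1 / (1 + 269.15 + 41.687) = 1/311.84 = 0.003207
[CO2*] = α₀ × DIC = 0.003207 × 1.98 = 0.00635 mmol/kg = 6.35 μmol/kg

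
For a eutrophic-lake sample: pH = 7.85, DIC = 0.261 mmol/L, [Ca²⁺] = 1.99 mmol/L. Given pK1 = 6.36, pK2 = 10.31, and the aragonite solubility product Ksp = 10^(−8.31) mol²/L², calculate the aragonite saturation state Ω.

Ω = 0.355

α₂ = 1 / (1 + [H⁺]/K2 + [H⁺]²/(K1K2)) = 1 / (1 + 10^+2.46 + 10^+0.97)
   = 1 / (1 + 288.40 + 9.3325) = 1/298.74 = 0.003347
[CO3²⁻] = α₂ × DIC = 0.003347 × 0.261 = 0.0008737 mmol/L = 0.8737 μmol/L
Ksp = 10^(−8.31) = 4.898×10^-9
Ω = [Ca²⁺][CO3²⁻]/Ksp = (1.99×10^-3)(8.737×10^-7) / 4.898×10^-9 = 0.355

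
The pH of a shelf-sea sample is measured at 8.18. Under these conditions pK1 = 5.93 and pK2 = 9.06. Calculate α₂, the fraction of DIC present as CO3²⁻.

α₂ = 0.116

α₂ = 1 / (1 + [H⁺]/K2 + [H⁺]²/(K1K2)) = 1 / (1 + 10^+0.88 + 10^-1.37)
   = 1 / (1 + 7.5858 + 0.042658) = 1/8.6284 = 0.1159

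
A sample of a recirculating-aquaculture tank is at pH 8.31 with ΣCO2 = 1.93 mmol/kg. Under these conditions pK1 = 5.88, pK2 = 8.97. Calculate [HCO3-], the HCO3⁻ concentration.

[HCO3⁻] = 1.58 mmol/kg

α₁ = 1 / (1 + [H⁺]/K1 + K2/[H⁺]) = 1 / (1 + 10^-2.43 + 10^-0.66)
   = 1 / (1 + 0.0037154 + 0.21878) = 1/1.2225 = 0.8180
[HCO3⁻] = α₁ × DIC = 0.8180 × 1.93 = 1.58 mmol/kg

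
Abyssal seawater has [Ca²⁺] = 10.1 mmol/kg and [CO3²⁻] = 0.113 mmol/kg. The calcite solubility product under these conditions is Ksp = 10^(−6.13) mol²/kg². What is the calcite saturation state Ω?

Ω = 1.54

Ksp = 10^(−6.13) = 7.413×10^-7
Ω = [Ca²⁺][CO3²⁻]/Ksp = (10.1×10^-3)(0.113×10^-3) / 7.413×10^-7 = 1.54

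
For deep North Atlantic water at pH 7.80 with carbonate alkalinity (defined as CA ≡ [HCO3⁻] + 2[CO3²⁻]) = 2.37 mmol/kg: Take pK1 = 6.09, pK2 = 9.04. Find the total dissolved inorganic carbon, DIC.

CA = [HCO3⁻] + 2[CO3²⁻] = (α₁ + 2α₂)·DIC
At pH 7.80: [H⁺]/K1 = 10^-1.71 = 0.019498, K2/[H⁺] = 10^-1.24 = 0.057544
α₁ = 1/(1 + 0.019498 + 0.057544) = 1/1.0770 = 0.9285; α₂ = α₁·K2/[H⁺] = 0.05343
α₁ + 2α₂ = 1.0353
DIC = CA / (α₁ + 2α₂) = 2.37 / 1.0353 = 2.29 mmol/kg

DIC = 2.29 mmol/kg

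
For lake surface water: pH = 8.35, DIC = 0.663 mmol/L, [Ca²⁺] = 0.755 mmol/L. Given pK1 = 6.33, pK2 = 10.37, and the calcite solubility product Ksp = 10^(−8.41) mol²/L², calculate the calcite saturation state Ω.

Ω = 1.21

α₂ = 1 / (1 + [H⁺]/K2 + [H⁺]²/(K1K2)) = 1 / (1 + 10^+2.02 + 10^+0.00)
   = 1 / (1 + 104.71 + 1.0000) = 1/106.71 = 0.009371
[CO3²⁻] = α₂ × DIC = 0.009371 × 0.663 = 0.006213 mmol/L = 6.213 μmol/L
Ksp = 10^(−8.41) = 3.890×10^-9
Ω = [Ca²⁺][CO3²⁻]/Ksp = (0.755×10^-3)(6.213×10^-6) / 3.890×10^-9 = 1.21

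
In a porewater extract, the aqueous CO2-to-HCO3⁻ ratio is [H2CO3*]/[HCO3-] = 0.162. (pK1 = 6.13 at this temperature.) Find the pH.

From K1 = [H⁺][HCO3-]/[H2CO3*]:  pH = pK1 − log₁₀([H2CO3*]/[HCO3-])
log₁₀(0.162) = -0.790
pH = 6.13 − (-0.790) = 6.92

pH = 6.92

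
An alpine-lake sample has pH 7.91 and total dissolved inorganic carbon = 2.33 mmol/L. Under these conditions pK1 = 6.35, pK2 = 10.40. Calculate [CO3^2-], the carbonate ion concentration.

[CO3²⁻] = 7.31 μmol/L

α₂ = 1 / (1 + [H⁺]/K2 + [H⁺]²/(K1K2)) = 1 / (1 + 10^+2.49 + 10^+0.93)
   = 1 / (1 + 309.03 + 8.5114) = 1/318.54 = 0.003139
[CO3²⁻] = α₂ × DIC = 0.003139 × 2.33 = 0.00731 mmol/L = 7.31 μmol/L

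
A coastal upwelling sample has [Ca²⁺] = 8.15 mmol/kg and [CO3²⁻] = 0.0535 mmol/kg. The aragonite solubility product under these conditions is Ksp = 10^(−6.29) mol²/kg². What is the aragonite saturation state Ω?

Ksp = 10^(−6.29) = 5.129×10^-7
Ω = [Ca²⁺][CO3²⁻]/Ksp = (8.15×10^-3)(0.0535×10^-3) / 5.129×10^-7 = 0.850

Ω = 0.850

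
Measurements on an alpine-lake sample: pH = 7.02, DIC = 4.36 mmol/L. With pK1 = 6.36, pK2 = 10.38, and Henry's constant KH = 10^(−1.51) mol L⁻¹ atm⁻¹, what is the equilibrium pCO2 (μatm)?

pCO2 = 2.53×10^4 μatm

α₀ = 1 / (1 + K1/[H⁺] + K1K2/[H⁺]²) = 1 / (1 + 10^+0.66 + 10^-2.70)
   = 1 / (1 + 4.5709 + 0.0019953) = 1/5.5729 = 0.1794
[CO2*] = α₀ × DIC = 0.1794 × 4.36 = 0.7824 mmol/L
pCO2 = [CO2*]/KH = 7.824×10^-4 / 3.090×10^-2 = 2.53×10^4 μatm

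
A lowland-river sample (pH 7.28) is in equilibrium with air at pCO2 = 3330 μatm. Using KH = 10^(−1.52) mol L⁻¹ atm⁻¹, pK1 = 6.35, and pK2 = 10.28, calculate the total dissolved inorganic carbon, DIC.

DIC = 0.957 mmol/L

[CO2*] = KH · pCO2 = 10^(−1.52) × 3330×10^-6 = 1.006×10^-4 mol/L
α₀ = 1/(1 + K1/[H⁺] + K1K2/[H⁺]²) = 1/(1 + 10^+0.93 + 10^-2.07) = 0.1050
DIC = [CO2*]/α₀ = 1.006×10^-4 / 0.1050 = 0.957 mmol/L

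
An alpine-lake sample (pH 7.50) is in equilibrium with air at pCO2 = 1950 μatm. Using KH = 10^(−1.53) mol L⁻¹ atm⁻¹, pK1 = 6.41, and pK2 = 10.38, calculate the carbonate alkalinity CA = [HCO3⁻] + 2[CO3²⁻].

CA = 0.710 mmol/L

[CO2*] = KH · pCO2 = 10^(−1.53) × 1950×10^-6 = 5.755×10^-5 mol/L
α₀ = 1/(1 + K1/[H⁺] + K1K2/[H⁺]²) = 1/(1 + 10^+1.09 + 10^-1.79) = 0.07508
DIC = [CO2*]/α₀ = 5.755×10^-5 / 0.07508 = 0.7665 mmol/L
CA = (α₁ + 2α₂)·DIC = (0.9237 + 2×0.001218) × 0.7665 = 0.710 mmol/L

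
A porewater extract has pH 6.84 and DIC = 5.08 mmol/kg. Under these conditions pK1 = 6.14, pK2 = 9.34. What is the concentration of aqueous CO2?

α₀ = 1 / (1 + K1/[H⁺] + K1K2/[H⁺]²) = 1 / (1 + 10^+0.70 + 10^-1.80)
   = 1 / (1 + 5.0119 + 0.015849) = 1/6.0277 = 0.1659
[CO2*] = α₀ × DIC = 0.1659 × 5.08 = 0.843 mmol/kg

[CO2*] = 0.843 mmol/kg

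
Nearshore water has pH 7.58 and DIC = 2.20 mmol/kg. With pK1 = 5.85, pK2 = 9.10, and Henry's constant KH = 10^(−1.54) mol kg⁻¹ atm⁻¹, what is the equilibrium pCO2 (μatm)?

α₀ = 1 / (1 + K1/[H⁺] + K1K2/[H⁺]²) = 1 / (1 + 10^+1.73 + 10^+0.21)
   = 1 / (1 + 53.703 + 1.6218) = 1/56.325 = 0.01775
[CO2*] = α₀ × DIC = 0.01775 × 2.20 = 0.03906 mmol/kg
pCO2 = [CO2*]/KH = 3.906×10^-5 / 2.884×10^-2 = 1350 μatm

pCO2 = 1350 μatm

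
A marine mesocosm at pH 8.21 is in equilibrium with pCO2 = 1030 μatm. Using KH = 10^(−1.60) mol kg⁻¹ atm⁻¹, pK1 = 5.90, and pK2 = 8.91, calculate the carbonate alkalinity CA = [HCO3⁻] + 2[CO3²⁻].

[CO2*] = KH · pCO2 = 10^(−1.60) × 1030×10^-6 = 2.587×10^-5 mol/kg
α₀ = 1/(1 + K1/[H⁺] + K1K2/[H⁺]²) = 1/(1 + 10^+2.31 + 10^+1.61) = 0.004066
DIC = [CO2*]/α₀ = 2.587×10^-5 / 0.004066 = 6.362 mmol/kg
CA = (α₁ + 2α₂)·DIC = (0.8303 + 2×0.1657) × 6.362 = 7.39 mmol/kg

CA = 7.39 mmol/kg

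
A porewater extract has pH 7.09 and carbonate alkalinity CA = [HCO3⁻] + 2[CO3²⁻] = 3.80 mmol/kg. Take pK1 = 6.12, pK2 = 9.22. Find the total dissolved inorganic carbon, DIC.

DIC = 4.17 mmol/kg

CA = [HCO3⁻] + 2[CO3²⁻] = (α₁ + 2α₂)·DIC
At pH 7.09: [H⁺]/K1 = 10^-0.97 = 0.10715, K2/[H⁺] = 10^-2.13 = 0.0074131
α₁ = 1/(1 + 0.10715 + 0.0074131) = 1/1.1146 = 0.8972; α₂ = α₁·K2/[H⁺] = 0.006651
α₁ + 2α₂ = 0.9105
DIC = CA / (α₁ + 2α₂) = 3.80 / 0.9105 = 4.17 mmol/kg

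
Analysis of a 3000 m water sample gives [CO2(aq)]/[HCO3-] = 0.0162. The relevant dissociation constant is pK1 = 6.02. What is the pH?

From K1 = [H⁺][HCO3-]/[CO2(aq)]:  pH = pK1 − log₁₀([CO2(aq)]/[HCO3-])
log₁₀(0.0162) = -1.790
pH = 6.02 − (-1.790) = 7.81

pH = 7.81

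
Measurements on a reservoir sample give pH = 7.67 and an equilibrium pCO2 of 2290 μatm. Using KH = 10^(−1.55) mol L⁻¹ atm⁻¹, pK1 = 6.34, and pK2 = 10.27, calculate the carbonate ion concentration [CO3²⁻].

[CO3²⁻] = 3.47 μmol/L

[CO2*] = KH · pCO2 = 10^(−1.55) × 2290×10^-6 = 6.454×10^-5 mol/L
α₀ = 1/(1 + K1/[H⁺] + K1K2/[H⁺]²) = 1/(1 + 10^+1.33 + 10^-1.27) = 0.04458
DIC = [CO2*]/α₀ = 6.454×10^-5 / 0.04458 = 1.448 mmol/L
[CO3²⁻] = α₂·DIC; α₂ = 0.002394, so [CO3²⁻] = 0.002394 × 1.448 = 0.00347 mmol/L = 3.47 μmol/L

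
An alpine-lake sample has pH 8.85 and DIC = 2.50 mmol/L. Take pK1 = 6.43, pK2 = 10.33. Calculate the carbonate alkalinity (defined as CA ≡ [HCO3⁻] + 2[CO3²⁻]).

CA = [HCO3⁻] + 2[CO3²⁻] = (α₁ + 2α₂)·DIC
At pH 8.85: [H⁺]/K1 = 10^-2.42 = 0.0038019, K2/[H⁺] = 10^-1.48 = 0.033113
α₁ = 1/(1 + 0.0038019 + 0.033113) = 1/1.0369 = 0.9644; α₂ = α₁·K2/[H⁺] = 0.03193
α₁ + 2α₂ = 1.0283
CA = 1.0283 × 2.50 = 2.57 mmol/L

CA = 2.57 mmol/L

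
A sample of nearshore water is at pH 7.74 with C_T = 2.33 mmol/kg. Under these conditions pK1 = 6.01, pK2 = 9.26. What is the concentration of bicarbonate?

[HCO3⁻] = 2.22 mmol/kg

α₁ = 1 / (1 + [H⁺]/K1 + K2/[H⁺]) = 1 / (1 + 10^-1.73 + 10^-1.52)
   = 1 / (1 + 0.018621 + 0.030200) = 1/1.0488 = 0.9535
[HCO3⁻] = α₁ × DIC = 0.9535 × 2.33 = 2.22 mmol/kg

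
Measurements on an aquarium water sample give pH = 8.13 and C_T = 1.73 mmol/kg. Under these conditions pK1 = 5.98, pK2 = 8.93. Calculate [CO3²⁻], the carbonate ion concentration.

[CO3²⁻] = 0.235 mmol/kg

α₂ = 1 / (1 + [H⁺]/K2 + [H⁺]²/(K1K2)) = 1 / (1 + 10^+0.80 + 10^-1.35)
   = 1 / (1 + 6.3096 + 0.044668) = 1/7.3542 = 0.1360
[CO3²⁻] = α₂ × DIC = 0.1360 × 1.73 = 0.235 mmol/kg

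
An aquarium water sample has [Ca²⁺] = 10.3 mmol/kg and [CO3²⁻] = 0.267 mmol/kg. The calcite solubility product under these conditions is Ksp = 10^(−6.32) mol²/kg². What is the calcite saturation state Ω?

Ksp = 10^(−6.32) = 4.786×10^-7
Ω = [Ca²⁺][CO3²⁻]/Ksp = (10.3×10^-3)(0.267×10^-3) / 4.786×10^-7 = 5.75

Ω = 5.75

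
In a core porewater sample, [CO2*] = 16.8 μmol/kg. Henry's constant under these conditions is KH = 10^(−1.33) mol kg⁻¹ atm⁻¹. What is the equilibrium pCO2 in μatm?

KH = 10^(−1.33) = 4.677×10^-2 mol kg⁻¹ atm⁻¹
pCO2 = [CO2*]/KH = 16.8×10^-6 / 4.677×10^-2 = 3.59×10^-4 atm = 359 μatm

pCO2 = 359 μatm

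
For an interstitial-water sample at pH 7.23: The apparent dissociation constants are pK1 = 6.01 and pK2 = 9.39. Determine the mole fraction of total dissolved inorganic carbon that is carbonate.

α₂ = 0.00648

α₂ = 1 / (1 + [H⁺]/K2 + [H⁺]²/(K1K2)) = 1 / (1 + 10^+2.16 + 10^+0.94)
   = 1 / (1 + 144.54 + 8.7096) = 1/154.25 = 0.006483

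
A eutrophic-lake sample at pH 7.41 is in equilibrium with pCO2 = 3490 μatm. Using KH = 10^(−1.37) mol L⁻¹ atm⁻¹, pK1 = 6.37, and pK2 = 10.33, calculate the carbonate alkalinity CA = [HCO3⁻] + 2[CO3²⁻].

[CO2*] = KH · pCO2 = 10^(−1.37) × 3490×10^-6 = 1.489×10^-4 mol/L
α₀ = 1/(1 + K1/[H⁺] + K1K2/[H⁺]²) = 1/(1 + 10^+1.04 + 10^-1.88) = 0.08349
DIC = [CO2*]/α₀ = 1.489×10^-4 / 0.08349 = 1.783 mmol/L
CA = (α₁ + 2α₂)·DIC = (0.9154 + 2×0.001101) × 1.783 = 1.64 mmol/L

CA = 1.64 mmol/L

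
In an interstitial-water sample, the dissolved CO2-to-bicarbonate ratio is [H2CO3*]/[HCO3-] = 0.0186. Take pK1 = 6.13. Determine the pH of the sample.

From K1 = [H⁺][HCO3-]/[H2CO3*]:  pH = pK1 − log₁₀([H2CO3*]/[HCO3-])
log₁₀(0.0186) = -1.730
pH = 6.13 − (-1.730) = 7.86

pH = 7.86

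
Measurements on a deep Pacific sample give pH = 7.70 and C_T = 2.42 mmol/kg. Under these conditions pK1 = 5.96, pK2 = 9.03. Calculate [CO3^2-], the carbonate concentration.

[CO3²⁻] = 0.106 mmol/kg

α₂ = 1 / (1 + [H⁺]/K2 + [H⁺]²/(K1K2)) = 1 / (1 + 10^+1.33 + 10^-0.41)
   = 1 / (1 + 21.380 + 0.38905) = 1/22.769 = 0.04392
[CO3²⁻] = α₂ × DIC = 0.04392 × 2.42 = 0.106 mmol/kg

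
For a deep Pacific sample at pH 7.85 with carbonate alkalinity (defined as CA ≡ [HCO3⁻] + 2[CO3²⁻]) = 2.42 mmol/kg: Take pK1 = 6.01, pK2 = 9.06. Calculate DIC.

CA = [HCO3⁻] + 2[CO3²⁻] = (α₁ + 2α₂)·DIC
At pH 7.85: [H⁺]/K1 = 10^-1.84 = 0.014454, K2/[H⁺] = 10^-1.21 = 0.061660
α₁ = 1/(1 + 0.014454 + 0.061660) = 1/1.0761 = 0.9293; α₂ = α₁·K2/[H⁺] = 0.05730
α₁ + 2α₂ = 1.0439
DIC = CA / (α₁ + 2α₂) = 2.42 / 1.0439 = 2.32 mmol/kg

DIC = 2.32 mmol/kg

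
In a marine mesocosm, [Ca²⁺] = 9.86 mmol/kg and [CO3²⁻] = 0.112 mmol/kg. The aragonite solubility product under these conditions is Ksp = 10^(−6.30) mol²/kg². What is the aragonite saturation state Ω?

Ω = 2.20

Ksp = 10^(−6.30) = 5.012×10^-7
Ω = [Ca²⁺][CO3²⁻]/Ksp = (9.86×10^-3)(0.112×10^-3) / 5.012×10^-7 = 2.20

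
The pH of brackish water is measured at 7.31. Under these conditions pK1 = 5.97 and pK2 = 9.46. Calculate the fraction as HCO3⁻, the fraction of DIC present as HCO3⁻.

α₁ = 0.950

α₁ = 1 / (1 + [H⁺]/K1 + K2/[H⁺]) = 1 / (1 + 10^-1.34 + 10^-2.15)
   = 1 / (1 + 0.045709 + 0.0070795) = 1/1.0528 = 0.9499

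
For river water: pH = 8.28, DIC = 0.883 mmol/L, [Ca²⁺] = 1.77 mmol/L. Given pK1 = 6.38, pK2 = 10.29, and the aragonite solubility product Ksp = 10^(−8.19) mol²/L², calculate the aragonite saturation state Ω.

α₂ = 1 / (1 + [H⁺]/K2 + [H⁺]²/(K1K2)) = 1 / (1 + 10^+2.01 + 10^+0.11)
   = 1 / (1 + 102.33 + 1.2882) = 1/104.62 = 0.009559
[CO3²⁻] = α₂ × DIC = 0.009559 × 0.883 = 0.008440 mmol/L = 8.440 μmol/L
Ksp = 10^(−8.19) = 6.457×10^-9
Ω = [Ca²⁺][CO3²⁻]/Ksp = (1.77×10^-3)(8.440×10^-6) / 6.457×10^-9 = 2.31

Ω = 2.31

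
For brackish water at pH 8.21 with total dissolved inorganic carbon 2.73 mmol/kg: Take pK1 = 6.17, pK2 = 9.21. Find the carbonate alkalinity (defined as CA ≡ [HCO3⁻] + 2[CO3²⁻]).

CA = 2.95 mmol/kg

CA = [HCO3⁻] + 2[CO3²⁻] = (α₁ + 2α₂)·DIC
At pH 8.21: [H⁺]/K1 = 10^-2.04 = 0.0091201, K2/[H⁺] = 10^-1.00 = 0.10000
α₁ = 1/(1 + 0.0091201 + 0.10000) = 1/1.1091 = 0.9016; α₂ = α₁·K2/[H⁺] = 0.09016
α₁ + 2α₂ = 1.0819
CA = 1.0819 × 2.73 = 2.95 mmol/kg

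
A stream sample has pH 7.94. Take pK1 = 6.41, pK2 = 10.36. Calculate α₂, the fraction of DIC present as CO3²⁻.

α₂ = 0.00368

α₂ = 1 / (1 + [H⁺]/K2 + [H⁺]²/(K1K2)) = 1 / (1 + 10^+2.42 + 10^+0.89)
   = 1 / (1 + 263.03 + 7.7625) = 1/271.79 = 0.003679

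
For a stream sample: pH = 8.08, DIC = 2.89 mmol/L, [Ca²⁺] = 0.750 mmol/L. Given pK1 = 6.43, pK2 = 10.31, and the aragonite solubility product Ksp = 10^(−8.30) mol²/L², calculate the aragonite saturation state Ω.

α₂ = 1 / (1 + [H⁺]/K2 + [H⁺]²/(K1K2)) = 1 / (1 + 10^+2.23 + 10^+0.58)
   = 1 / (1 + 169.82 + 3.8019) = 1/174.63 = 0.005727
[CO3²⁻] = α₂ × DIC = 0.005727 × 2.89 = 0.01655 mmol/L = 16.55 μmol/L
Ksp = 10^(−8.30) = 5.012×10^-9
Ω = [Ca²⁺][CO3²⁻]/Ksp = (0.750×10^-3)(1.655×10^-5) / 5.012×10^-9 = 2.48

Ω = 2.48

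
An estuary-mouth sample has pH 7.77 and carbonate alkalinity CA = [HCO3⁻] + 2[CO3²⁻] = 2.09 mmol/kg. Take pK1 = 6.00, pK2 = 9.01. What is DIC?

DIC = 2.01 mmol/kg

CA = [HCO3⁻] + 2[CO3²⁻] = (α₁ + 2α₂)·DIC
At pH 7.77: [H⁺]/K1 = 10^-1.77 = 0.016982, K2/[H⁺] = 10^-1.24 = 0.057544
α₁ = 1/(1 + 0.016982 + 0.057544) = 1/1.0745 = 0.9306; α₂ = α₁·K2/[H⁺] = 0.05355
α₁ + 2α₂ = 1.0377
DIC = CA / (α₁ + 2α₂) = 2.09 / 1.0377 = 2.01 mmol/kg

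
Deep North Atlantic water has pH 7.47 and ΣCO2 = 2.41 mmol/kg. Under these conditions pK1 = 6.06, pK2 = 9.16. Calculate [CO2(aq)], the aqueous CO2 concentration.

α₀ = 1 / (1 + K1/[H⁺] + K1K2/[H⁺]²) = 1 / (1 + 10^+1.41 + 10^-0.28)
   = 1 / (1 + 25.704 + 0.52481) = 1/27.229 = 0.03673
[CO2*] = α₀ × DIC = 0.03673 × 2.41 = 0.0885 mmol/kg

[CO2*] = 0.0885 mmol/kg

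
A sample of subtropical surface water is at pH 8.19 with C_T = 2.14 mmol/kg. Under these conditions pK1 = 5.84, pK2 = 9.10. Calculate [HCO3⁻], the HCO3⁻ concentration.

α₁ = 1 / (1 + [H⁺]/K1 + K2/[H⁺]) = 1 / (1 + 10^-2.35 + 10^-0.91)
   = 1 / (1 + 0.0044668 + 0.12303) = 1/1.1275 = 0.8869
[HCO3⁻] = α₁ × DIC = 0.8869 × 2.14 = 1.90 mmol/kg

[HCO3⁻] = 1.90 mmol/kg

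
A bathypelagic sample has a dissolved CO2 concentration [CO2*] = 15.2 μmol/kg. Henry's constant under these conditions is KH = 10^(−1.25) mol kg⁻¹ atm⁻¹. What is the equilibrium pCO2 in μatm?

KH = 10^(−1.25) = 5.623×10^-2 mol kg⁻¹ atm⁻¹
pCO2 = [CO2*]/KH = 15.2×10^-6 / 5.623×10^-2 = 2.70×10^-4 atm = 270 μatm

pCO2 = 270 μatm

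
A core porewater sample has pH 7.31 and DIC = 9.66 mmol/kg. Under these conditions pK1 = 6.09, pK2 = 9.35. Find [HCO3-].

α₁ = 1 / (1 + [H⁺]/K1 + K2/[H⁺]) = 1 / (1 + 10^-1.22 + 10^-2.04)
   = 1 / (1 + 0.060256 + 0.0091201) = 1/1.0694 = 0.9351
[HCO3⁻] = α₁ × DIC = 0.9351 × 9.66 = 9.03 mmol/kg

[HCO3⁻] = 9.03 mmol/kg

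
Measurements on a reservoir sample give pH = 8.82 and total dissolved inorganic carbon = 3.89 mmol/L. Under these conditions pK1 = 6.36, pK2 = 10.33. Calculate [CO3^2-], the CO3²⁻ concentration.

α₂ = 1 / (1 + [H⁺]/K2 + [H⁺]²/(K1K2)) = 1 / (1 + 10^+1.51 + 10^-0.95)
   = 1 / (1 + 32.359 + 0.11220) = 1/33.472 = 0.02988
[CO3²⁻] = α₂ × DIC = 0.02988 × 3.89 = 0.116 mmol/L

[CO3²⁻] = 0.116 mmol/L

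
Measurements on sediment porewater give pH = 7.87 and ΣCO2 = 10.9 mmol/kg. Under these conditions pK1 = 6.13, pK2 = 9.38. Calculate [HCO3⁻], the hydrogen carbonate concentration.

[HCO3⁻] = 10.4 mmol/kg

α₁ = 1 / (1 + [H⁺]/K1 + K2/[H⁺]) = 1 / (1 + 10^-1.74 + 10^-1.51)
   = 1 / (1 + 0.018197 + 0.030903) = 1/1.0491 = 0.9532
[HCO3⁻] = α₁ × DIC = 0.9532 × 10.9 = 10.4 mmol/kg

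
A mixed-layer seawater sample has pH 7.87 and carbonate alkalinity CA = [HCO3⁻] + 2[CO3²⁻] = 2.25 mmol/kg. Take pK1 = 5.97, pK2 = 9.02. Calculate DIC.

CA = [HCO3⁻] + 2[CO3²⁻] = (α₁ + 2α₂)·DIC
At pH 7.87: [H⁺]/K1 = 10^-1.90 = 0.012589, K2/[H⁺] = 10^-1.15 = 0.070795
α₁ = 1/(1 + 0.012589 + 0.070795) = 1/1.0834 = 0.9230; α₂ = α₁·K2/[H⁺] = 0.06535
α₁ + 2α₂ = 1.0537
DIC = CA / (α₁ + 2α₂) = 2.25 / 1.0537 = 2.14 mmol/kg

DIC = 2.14 mmol/kg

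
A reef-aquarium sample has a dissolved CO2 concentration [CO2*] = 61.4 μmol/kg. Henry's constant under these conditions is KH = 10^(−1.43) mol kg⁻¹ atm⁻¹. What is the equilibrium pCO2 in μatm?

KH = 10^(−1.43) = 3.715×10^-2 mol kg⁻¹ atm⁻¹
pCO2 = [CO2*]/KH = 61.4×10^-6 / 3.715×10^-2 = 1.65×10^-3 atm = 1650 μatm

pCO2 = 1650 μatm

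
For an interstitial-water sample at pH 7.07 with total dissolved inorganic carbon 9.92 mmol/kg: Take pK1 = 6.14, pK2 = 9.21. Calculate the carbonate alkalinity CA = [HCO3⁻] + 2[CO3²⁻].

CA = [HCO3⁻] + 2[CO3²⁻] = (α₁ + 2α₂)·DIC
At pH 7.07: [H⁺]/K1 = 10^-0.93 = 0.11749, K2/[H⁺] = 10^-2.14 = 0.0072444
α₁ = 1/(1 + 0.11749 + 0.0072444) = 1/1.1247 = 0.8891; α₂ = α₁·K2/[H⁺] = 0.006441
α₁ + 2α₂ = 0.9020
CA = 0.9020 × 9.92 = 8.95 mmol/kg

CA = 8.95 mmol/kg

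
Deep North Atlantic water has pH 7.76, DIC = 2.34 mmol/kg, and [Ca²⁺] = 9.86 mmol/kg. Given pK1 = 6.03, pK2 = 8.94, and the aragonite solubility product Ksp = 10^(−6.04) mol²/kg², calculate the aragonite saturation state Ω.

Ω = 1.54

α₂ = 1 / (1 + [H⁺]/K2 + [H⁺]²/(K1K2)) = 1 / (1 + 10^+1.18 + 10^-0.55)
   = 1 / (1 + 15.136 + 0.28184) = 1/16.417 = 0.06091
[CO3²⁻] = α₂ × DIC = 0.06091 × 2.34 = 0.1425 mmol/kg
Ksp = 10^(−6.04) = 9.120×10^-7
Ω = [Ca²⁺][CO3²⁻]/Ksp = (9.86×10^-3)(1.425×10^-4) / 9.120×10^-7 = 1.54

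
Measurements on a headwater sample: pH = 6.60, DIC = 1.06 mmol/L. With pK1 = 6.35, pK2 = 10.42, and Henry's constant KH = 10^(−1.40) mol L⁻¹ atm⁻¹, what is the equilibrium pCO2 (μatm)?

α₀ = 1 / (1 + K1/[H⁺] + K1K2/[H⁺]²) = 1 / (1 + 10^+0.25 + 10^-3.57)
   = 1 / (1 + 1.7783 + 0.00026915) = 1/2.7785 = 0.3599
[CO2*] = α₀ × DIC = 0.3599 × 1.06 = 0.3815 mmol/L
pCO2 = [CO2*]/KH = 3.815×10^-4 / 3.981×10^-2 = 9580 μatm

pCO2 = 9580 μatm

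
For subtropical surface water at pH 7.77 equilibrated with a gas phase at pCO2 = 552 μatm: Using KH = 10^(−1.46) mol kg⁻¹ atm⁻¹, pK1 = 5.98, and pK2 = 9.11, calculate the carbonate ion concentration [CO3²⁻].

[CO3²⁻] = 0.0539 mmol/kg

[CO2*] = KH · pCO2 = 10^(−1.46) × 552×10^-6 = 1.914×10^-5 mol/kg
α₀ = 1/(1 + K1/[H⁺] + K1K2/[H⁺]²) = 1/(1 + 10^+1.79 + 10^+0.45) = 0.01527
DIC = [CO2*]/α₀ = 1.914×10^-5 / 0.01527 = 1.253 mmol/kg
[CO3²⁻] = α₂·DIC; α₂ = 0.04304, so [CO3²⁻] = 0.04304 × 1.253 = 0.0539 mmol/kg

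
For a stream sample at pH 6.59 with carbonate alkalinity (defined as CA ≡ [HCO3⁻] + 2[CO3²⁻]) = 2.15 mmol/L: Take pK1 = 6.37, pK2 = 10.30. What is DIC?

DIC = 3.44 mmol/L

CA = [HCO3⁻] + 2[CO3²⁻] = (α₁ + 2α₂)·DIC
At pH 6.59: [H⁺]/K1 = 10^-0.22 = 0.60256, K2/[H⁺] = 10^-3.71 = 0.00019498
α₁ = 1/(1 + 0.60256 + 0.00019498) = 1/1.6028 = 0.6239; α₂ = α₁·K2/[H⁺] = 0.0001217
α₁ + 2α₂ = 0.6242
DIC = CA / (α₁ + 2α₂) = 2.15 / 0.6242 = 3.44 mmol/L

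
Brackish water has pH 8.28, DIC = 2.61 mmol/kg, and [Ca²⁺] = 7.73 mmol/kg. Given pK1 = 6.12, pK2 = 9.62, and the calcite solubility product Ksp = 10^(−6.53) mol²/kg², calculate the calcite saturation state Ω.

Ω = 2.97

α₂ = 1 / (1 + [H⁺]/K2 + [H⁺]²/(K1K2)) = 1 / (1 + 10^+1.34 + 10^-0.82)
   = 1 / (1 + 21.878 + 0.15136) = 1/23.029 = 0.04342
[CO3²⁻] = α₂ × DIC = 0.04342 × 2.61 = 0.1133 mmol/kg
Ksp = 10^(−6.53) = 2.951×10^-7
Ω = [Ca²⁺][CO3²⁻]/Ksp = (7.73×10^-3)(1.133×10^-4) / 2.951×10^-7 = 2.97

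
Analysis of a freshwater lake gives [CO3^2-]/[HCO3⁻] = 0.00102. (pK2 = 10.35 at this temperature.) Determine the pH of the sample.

From K2 = [H⁺][CO3^2-]/[HCO3⁻]:  pH = pK2 + log₁₀([CO3^2-]/[HCO3⁻])
log₁₀(0.00102) = -2.991
pH = 10.35 + (-2.991) = 7.36

pH = 7.36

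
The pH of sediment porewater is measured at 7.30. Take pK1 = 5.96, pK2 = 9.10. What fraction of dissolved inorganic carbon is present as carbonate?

α₂ = 0.0149

α₂ = 1 / (1 + [H⁺]/K2 + [H⁺]²/(K1K2)) = 1 / (1 + 10^+1.80 + 10^+0.46)
   = 1 / (1 + 63.096 + 2.8840) = 1/66.980 = 0.01493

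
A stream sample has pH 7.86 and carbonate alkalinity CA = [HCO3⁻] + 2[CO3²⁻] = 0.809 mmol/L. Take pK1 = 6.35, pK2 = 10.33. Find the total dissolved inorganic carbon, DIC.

DIC = 0.831 mmol/L

CA = [HCO3⁻] + 2[CO3²⁻] = (α₁ + 2α₂)·DIC
At pH 7.86: [H⁺]/K1 = 10^-1.51 = 0.030903, K2/[H⁺] = 10^-2.47 = 0.0033884
α₁ = 1/(1 + 0.030903 + 0.0033884) = 1/1.0343 = 0.9668; α₂ = α₁·K2/[H⁺] = 0.003276
α₁ + 2α₂ = 0.9734
DIC = CA / (α₁ + 2α₂) = 0.809 / 0.9734 = 0.831 mmol/L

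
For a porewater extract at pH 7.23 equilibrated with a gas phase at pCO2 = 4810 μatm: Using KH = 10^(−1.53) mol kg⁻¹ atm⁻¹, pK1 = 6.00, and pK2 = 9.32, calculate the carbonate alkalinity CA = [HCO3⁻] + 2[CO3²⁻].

CA = 2.45 mmol/kg

[CO2*] = KH · pCO2 = 10^(−1.53) × 4810×10^-6 = 1.420×10^-4 mol/kg
α₀ = 1/(1 + K1/[H⁺] + K1K2/[H⁺]²) = 1/(1 + 10^+1.23 + 10^-0.86) = 0.05519
DIC = [CO2*]/α₀ = 1.420×10^-4 / 0.05519 = 2.572 mmol/kg
CA = (α₁ + 2α₂)·DIC = (0.9372 + 2×0.007618) × 2.572 = 2.45 mmol/kg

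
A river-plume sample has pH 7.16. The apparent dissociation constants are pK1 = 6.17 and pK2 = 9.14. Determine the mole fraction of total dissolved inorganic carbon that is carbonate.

α₂ = 0.00941

α₂ = 1 / (1 + [H⁺]/K2 + [H⁺]²/(K1K2)) = 1 / (1 + 10^+1.98 + 10^+0.99)
   = 1 / (1 + 95.499 + 9.7724) = 1/106.27 = 0.009410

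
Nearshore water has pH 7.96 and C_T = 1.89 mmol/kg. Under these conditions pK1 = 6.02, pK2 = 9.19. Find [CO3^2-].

α₂ = 1 / (1 + [H⁺]/K2 + [H⁺]²/(K1K2)) = 1 / (1 + 10^+1.23 + 10^-0.71)
   = 1 / (1 + 16.982 + 0.19498) = 1/18.177 = 0.05501
[CO3²⁻] = α₂ × DIC = 0.05501 × 1.89 = 0.104 mmol/kg

[CO3²⁻] = 0.104 mmol/kg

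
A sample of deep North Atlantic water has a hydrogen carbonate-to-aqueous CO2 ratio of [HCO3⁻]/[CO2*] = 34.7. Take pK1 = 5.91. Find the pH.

From K1 = [H⁺][HCO3⁻]/[CO2*]:  pH = pK1 + log₁₀([HCO3⁻]/[CO2*])
log₁₀(34.7) = +1.540
pH = 5.91 + (+1.540) = 7.45

pH = 7.45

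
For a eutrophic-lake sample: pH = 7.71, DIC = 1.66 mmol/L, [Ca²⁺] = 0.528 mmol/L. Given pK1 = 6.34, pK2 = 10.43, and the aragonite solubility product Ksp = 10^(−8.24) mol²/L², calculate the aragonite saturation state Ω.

Ω = 0.278

α₂ = 1 / (1 + [H⁺]/K2 + [H⁺]²/(K1K2)) = 1 / (1 + 10^+2.72 + 10^+1.35)
   = 1 / (1 + 524.81 + 22.387) = 1/548.19 = 0.001824
[CO3²⁻] = α₂ × DIC = 0.001824 × 1.66 = 0.003028 mmol/L = 3.028 μmol/L
Ksp = 10^(−8.24) = 5.754×10^-9
Ω = [Ca²⁺][CO3²⁻]/Ksp = (0.528×10^-3)(3.028×10^-6) / 5.754×10^-9 = 0.278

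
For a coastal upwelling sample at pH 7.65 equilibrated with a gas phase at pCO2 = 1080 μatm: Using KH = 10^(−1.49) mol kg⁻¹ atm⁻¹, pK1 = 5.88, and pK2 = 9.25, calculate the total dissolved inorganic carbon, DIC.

[CO2*] = KH · pCO2 = 10^(−1.49) × 1080×10^-6 = 3.495×10^-5 mol/kg
α₀ = 1/(1 + K1/[H⁺] + K1K2/[H⁺]²) = 1/(1 + 10^+1.77 + 10^+0.17) = 0.01630
DIC = [CO2*]/α₀ = 3.495×10^-5 / 0.01630 = 2.14 mmol/kg

DIC = 2.14 mmol/kg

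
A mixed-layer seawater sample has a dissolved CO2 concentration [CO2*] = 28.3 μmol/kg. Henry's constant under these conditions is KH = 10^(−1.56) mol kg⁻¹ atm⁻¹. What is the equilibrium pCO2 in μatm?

KH = 10^(−1.56) = 2.754×10^-2 mol kg⁻¹ atm⁻¹
pCO2 = [CO2*]/KH = 28.3×10^-6 / 2.754×10^-2 = 1.03×10^-3 atm = 1030 μatm

pCO2 = 1030 μatm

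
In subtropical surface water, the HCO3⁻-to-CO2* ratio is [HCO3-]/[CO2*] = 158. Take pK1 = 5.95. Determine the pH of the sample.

From K1 = [H⁺][HCO3-]/[CO2*]:  pH = pK1 + log₁₀([HCO3-]/[CO2*])
log₁₀(158) = +2.199
pH = 5.95 + (+2.199) = 8.15

pH = 8.15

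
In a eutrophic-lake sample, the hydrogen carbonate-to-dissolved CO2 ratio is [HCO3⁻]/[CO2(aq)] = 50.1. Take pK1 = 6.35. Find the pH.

pH = 8.05

From K1 = [H⁺][HCO3⁻]/[CO2(aq)]:  pH = pK1 + log₁₀([HCO3⁻]/[CO2(aq)])
log₁₀(50.1) = +1.700
pH = 6.35 + (+1.700) = 8.05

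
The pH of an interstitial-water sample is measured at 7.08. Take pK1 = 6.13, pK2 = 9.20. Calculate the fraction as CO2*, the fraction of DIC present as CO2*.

α₀ = 0.100

α₀ = 1 / (1 + K1/[H⁺] + K1K2/[H⁺]²) = 1 / (1 + 10^+0.95 + 10^-1.17)
   = 1 / (1 + 8.9125 + 0.067608) = 1/9.9801 = 0.1002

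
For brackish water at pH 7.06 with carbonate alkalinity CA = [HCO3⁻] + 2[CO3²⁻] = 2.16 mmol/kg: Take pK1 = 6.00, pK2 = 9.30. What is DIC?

DIC = 2.33 mmol/kg

CA = [HCO3⁻] + 2[CO3²⁻] = (α₁ + 2α₂)·DIC
At pH 7.06: [H⁺]/K1 = 10^-1.06 = 0.087096, K2/[H⁺] = 10^-2.24 = 0.0057544
α₁ = 1/(1 + 0.087096 + 0.0057544) = 1/1.0929 = 0.9150; α₂ = α₁·K2/[H⁺] = 0.005265
α₁ + 2α₂ = 0.9256
DIC = CA / (α₁ + 2α₂) = 2.16 / 0.9256 = 2.33 mmol/kg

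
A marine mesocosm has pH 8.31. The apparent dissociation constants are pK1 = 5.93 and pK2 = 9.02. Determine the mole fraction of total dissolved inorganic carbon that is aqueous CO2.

α₀ = 1 / (1 + K1/[H⁺] + K1K2/[H⁺]²) = 1 / (1 + 10^+2.38 + 10^+1.67)
   = 1 / (1 + 239.88 + 46.774) = 1/287.66 = 0.003476

α₀ = 0.00348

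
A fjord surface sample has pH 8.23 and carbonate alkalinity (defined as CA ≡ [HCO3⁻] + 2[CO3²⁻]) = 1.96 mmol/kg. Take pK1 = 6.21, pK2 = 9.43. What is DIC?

DIC = 1.87 mmol/kg

CA = [HCO3⁻] + 2[CO3²⁻] = (α₁ + 2α₂)·DIC
At pH 8.23: [H⁺]/K1 = 10^-2.02 = 0.0095499, K2/[H⁺] = 10^-1.20 = 0.063096
α₁ = 1/(1 + 0.0095499 + 0.063096) = 1/1.0726 = 0.9323; α₂ = α₁·K2/[H⁺] = 0.05882
α₁ + 2α₂ = 1.0499
DIC = CA / (α₁ + 2α₂) = 1.96 / 1.0499 = 1.87 mmol/kg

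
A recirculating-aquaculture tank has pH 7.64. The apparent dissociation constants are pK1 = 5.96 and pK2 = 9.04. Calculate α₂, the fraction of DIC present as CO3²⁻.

α₂ = 1 / (1 + [H⁺]/K2 + [H⁺]²/(K1K2)) = 1 / (1 + 10^+1.40 + 10^-0.28)
   = 1 / (1 + 25.119 + 0.52481) = 1/26.644 = 0.03753

α₂ = 0.0375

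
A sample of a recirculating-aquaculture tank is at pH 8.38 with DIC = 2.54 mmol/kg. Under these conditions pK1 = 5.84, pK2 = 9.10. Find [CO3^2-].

[CO3²⁻] = 0.406 mmol/kg

α₂ = 1 / (1 + [H⁺]/K2 + [H⁺]²/(K1K2)) = 1 / (1 + 10^+0.72 + 10^-1.82)
   = 1 / (1 + 5.2481 + 0.015136) = 1/6.2632 = 0.1597
[CO3²⁻] = α₂ × DIC = 0.1597 × 2.54 = 0.406 mmol/kg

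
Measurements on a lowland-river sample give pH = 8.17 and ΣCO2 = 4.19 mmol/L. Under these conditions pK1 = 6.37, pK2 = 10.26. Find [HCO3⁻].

[HCO3⁻] = 4.09 mmol/L

α₁ = 1 / (1 + [H⁺]/K1 + K2/[H⁺]) = 1 / (1 + 10^-1.80 + 10^-2.09)
   = 1 / (1 + 0.015849 + 0.0081283) = 1/1.0240 = 0.9766
[HCO3⁻] = α₁ × DIC = 0.9766 × 4.19 = 4.09 mmol/L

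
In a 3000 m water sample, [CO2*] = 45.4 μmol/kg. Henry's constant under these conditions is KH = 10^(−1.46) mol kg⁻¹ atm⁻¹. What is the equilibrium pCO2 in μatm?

pCO2 = 1310 μatm

KH = 10^(−1.46) = 3.467×10^-2 mol kg⁻¹ atm⁻¹
pCO2 = [CO2*]/KH = 45.4×10^-6 / 3.467×10^-2 = 1.31×10^-3 atm = 1310 μatm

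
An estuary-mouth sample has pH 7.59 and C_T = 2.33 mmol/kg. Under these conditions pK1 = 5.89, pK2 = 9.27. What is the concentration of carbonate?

[CO3²⁻] = 0.0468 mmol/kg

α₂ = 1 / (1 + [H⁺]/K2 + [H⁺]²/(K1K2)) = 1 / (1 + 10^+1.68 + 10^-0.02)
   = 1 / (1 + 47.863 + 0.95499) = 1/49.818 = 0.02007
[CO3²⁻] = α₂ × DIC = 0.02007 × 2.33 = 0.0468 mmol/kg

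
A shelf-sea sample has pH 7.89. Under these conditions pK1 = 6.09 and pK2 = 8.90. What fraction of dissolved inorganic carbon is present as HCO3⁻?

α₁ = 1 / (1 + [H⁺]/K1 + K2/[H⁺]) = 1 / (1 + 10^-1.80 + 10^-1.01)
   = 1 / (1 + 0.015849 + 0.097724) = 1/1.1136 = 0.8980

α₁ = 0.898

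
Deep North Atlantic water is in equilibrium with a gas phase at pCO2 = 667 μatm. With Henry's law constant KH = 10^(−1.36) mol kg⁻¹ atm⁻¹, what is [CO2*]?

[CO2*] = 29.1 μmol/kg

KH = 10^(−1.36) = 4.365×10^-2 mol kg⁻¹ atm⁻¹
[CO2*] = KH · pCO2 = 4.365×10^-2 × 667×10^-6 atm = 2.91×10^-5 mol/kg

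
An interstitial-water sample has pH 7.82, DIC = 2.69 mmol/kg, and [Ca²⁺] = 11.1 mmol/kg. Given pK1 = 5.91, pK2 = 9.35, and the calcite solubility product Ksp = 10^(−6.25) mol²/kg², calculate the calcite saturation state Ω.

α₂ = 1 / (1 + [H⁺]/K2 + [H⁺]²/(K1K2)) = 1 / (1 + 10^+1.53 + 10^-0.38)
   = 1 / (1 + 33.884 + 0.41687) = 1/35.301 = 0.02833
[CO3²⁻] = α₂ × DIC = 0.02833 × 2.69 = 0.07620 mmol/kg
Ksp = 10^(−6.25) = 5.623×10^-7
Ω = [Ca²⁺][CO3²⁻]/Ksp = (11.1×10^-3)(7.620×10^-5) / 5.623×10^-7 = 1.50

Ω = 1.50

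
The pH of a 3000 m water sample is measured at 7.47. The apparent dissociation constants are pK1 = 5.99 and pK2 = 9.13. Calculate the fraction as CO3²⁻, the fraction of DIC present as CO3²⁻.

α₂ = 0.0207

α₂ = 1 / (1 + [H⁺]/K2 + [H⁺]²/(K1K2)) = 1 / (1 + 10^+1.66 + 10^+0.18)
   = 1 / (1 + 45.709 + 1.5136) = 1/48.222 = 0.02074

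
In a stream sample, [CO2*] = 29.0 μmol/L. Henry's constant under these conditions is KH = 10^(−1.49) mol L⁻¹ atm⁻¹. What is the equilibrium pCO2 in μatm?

KH = 10^(−1.49) = 3.236×10^-2 mol L⁻¹ atm⁻¹
pCO2 = [CO2*]/KH = 29.0×10^-6 / 3.236×10^-2 = 8.96×10^-4 atm = 896 μatm

pCO2 = 896 μatm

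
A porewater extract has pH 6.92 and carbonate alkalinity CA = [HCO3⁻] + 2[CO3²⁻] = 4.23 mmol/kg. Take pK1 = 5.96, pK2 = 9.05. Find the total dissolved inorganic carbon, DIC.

CA = [HCO3⁻] + 2[CO3²⁻] = (α₁ + 2α₂)·DIC
At pH 6.92: [H⁺]/K1 = 10^-0.96 = 0.10965, K2/[H⁺] = 10^-2.13 = 0.0074131
α₁ = 1/(1 + 0.10965 + 0.0074131) = 1/1.1171 = 0.8952; α₂ = α₁·K2/[H⁺] = 0.006636
α₁ + 2α₂ = 0.9085
DIC = CA / (α₁ + 2α₂) = 4.23 / 0.9085 = 4.66 mmol/kg

DIC = 4.66 mmol/kg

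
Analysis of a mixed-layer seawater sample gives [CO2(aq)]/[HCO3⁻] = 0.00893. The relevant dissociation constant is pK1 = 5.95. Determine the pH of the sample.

pH = 8.00

From K1 = [H⁺][HCO3⁻]/[CO2(aq)]:  pH = pK1 − log₁₀([CO2(aq)]/[HCO3⁻])
log₁₀(0.00893) = -2.049
pH = 5.95 − (-2.049) = 8.00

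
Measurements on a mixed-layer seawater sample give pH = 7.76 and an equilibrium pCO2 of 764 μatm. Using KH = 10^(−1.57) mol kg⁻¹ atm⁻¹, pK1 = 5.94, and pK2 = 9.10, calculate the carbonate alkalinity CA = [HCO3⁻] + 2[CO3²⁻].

CA = 1.48 mmol/kg

[CO2*] = KH · pCO2 = 10^(−1.57) × 764×10^-6 = 2.056×10^-5 mol/kg
α₀ = 1/(1 + K1/[H⁺] + K1K2/[H⁺]²) = 1/(1 + 10^+1.82 + 10^+0.48) = 0.01427
DIC = [CO2*]/α₀ = 2.056×10^-5 / 0.01427 = 1.441 mmol/kg
CA = (α₁ + 2α₂)·DIC = (0.9426 + 2×0.04309) × 1.441 = 1.48 mmol/kg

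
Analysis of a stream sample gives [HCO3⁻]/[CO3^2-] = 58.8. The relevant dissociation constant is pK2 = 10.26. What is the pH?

pH = 8.49

From K2 = [H⁺][CO3^2-]/[HCO3⁻]:  pH = pK2 − log₁₀([HCO3⁻]/[CO3^2-])
log₁₀(58.8) = +1.769
pH = 10.26 − (+1.769) = 8.49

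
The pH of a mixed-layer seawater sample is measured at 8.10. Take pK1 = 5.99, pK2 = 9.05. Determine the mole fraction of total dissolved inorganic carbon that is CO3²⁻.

α₂ = 1 / (1 + [H⁺]/K2 + [H⁺]²/(K1K2)) = 1 / (1 + 10^+0.95 + 10^-1.16)
   = 1 / (1 + 8.9125 + 0.069183) = 1/9.9817 = 0.1002

α₂ = 0.100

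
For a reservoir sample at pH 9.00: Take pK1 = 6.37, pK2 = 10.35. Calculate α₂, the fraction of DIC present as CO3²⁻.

α₂ = 0.0427

α₂ = 1 / (1 + [H⁺]/K2 + [H⁺]²/(K1K2)) = 1 / (1 + 10^+1.35 + 10^-1.28)
   = 1 / (1 + 22.387 + 0.052481) = 1/23.440 = 0.04266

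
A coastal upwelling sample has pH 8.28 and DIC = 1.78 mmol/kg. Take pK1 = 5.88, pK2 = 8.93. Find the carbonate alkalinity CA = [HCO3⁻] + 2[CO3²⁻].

CA = 2.10 mmol/kg

CA = [HCO3⁻] + 2[CO3²⁻] = (α₁ + 2α₂)·DIC
At pH 8.28: [H⁺]/K1 = 10^-2.40 = 0.0039811, K2/[H⁺] = 10^-0.65 = 0.22387
α₁ = 1/(1 + 0.0039811 + 0.22387) = 1/1.2279 = 0.8144; α₂ = α₁·K2/[H⁺] = 0.1823
α₁ + 2α₂ = 1.1791
CA = 1.1791 × 1.78 = 2.10 mmol/kg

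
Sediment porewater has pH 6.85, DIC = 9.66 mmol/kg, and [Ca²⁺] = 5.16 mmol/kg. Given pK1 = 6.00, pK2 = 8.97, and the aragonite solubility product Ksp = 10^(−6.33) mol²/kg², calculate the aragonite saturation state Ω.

Ω = 0.704

α₂ = 1 / (1 + [H⁺]/K2 + [H⁺]²/(K1K2)) = 1 / (1 + 10^+2.12 + 10^+1.27)
   = 1 / (1 + 131.83 + 18.621) = 1/151.45 = 0.006603
[CO3²⁻] = α₂ × DIC = 0.006603 × 9.66 = 0.06378 mmol/kg
Ksp = 10^(−6.33) = 4.677×10^-7
Ω = [Ca²⁺][CO3²⁻]/Ksp = (5.16×10^-3)(6.378×10^-5) / 4.677×10^-7 = 0.704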